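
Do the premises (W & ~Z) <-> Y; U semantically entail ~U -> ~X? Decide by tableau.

Initial set: {((W & ~Z) <-> Y); U; ~(~U -> ~X)}.
~(~U -> ~X): α-rule — add ~U, ~~X.
× closes — contains both U and ~U.
All 1 branch closes.
Every branch closed, so the premises entail the conclusion.

Yes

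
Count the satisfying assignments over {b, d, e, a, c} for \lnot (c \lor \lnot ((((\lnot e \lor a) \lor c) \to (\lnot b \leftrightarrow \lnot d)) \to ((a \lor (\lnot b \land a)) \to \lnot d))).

Initial set: {\lnot (c \lor \lnot ((((\lnot e \lor a) \lor c) \to (\lnot b \leftrightarrow \lnot d)) \to ((a \lor (\lnot b \land a)) \to \lnot d)))}.
\lnot (c \lor \lnot ((((\lnot e \lor a) \lor c) \to (\lnot b \leftrightarrow \lnot d)) \to ((a \lor (\lnot b \land a)) \to \lnot d))): α-rule — add \lnot c, \lnot \lnot ((((\lnot e \lor a) \lor c) \to (\lnot b \leftrightarrow \lnot d)) \to ((a \lor (\lnot b \land a)) \to \lnot d)).
\lnot \lnot ((((\lnot e \lor a) \lor c) \to (\lnot b \leftrightarrow \lnot d)) \to ((a \lor (\lnot b \land a)) \to \lnot d)): β-rule — branch into \lnot (((\lnot e \lor a) \lor c) \to (\lnot b \leftrightarrow \lnot d))  //  ((a \lor (\lnot b \land a)) \to \lnot d).
  branch 1 (add \lnot (((\lnot e \lor a) \lor c) \to (\lnot b \leftrightarrow \lnot d))):
    \lnot (((\lnot e \lor a) \lor c) \to (\lnot b \leftrightarrow \lnot d)): α-rule — add ((\lnot e \lor a) \lor c), \lnot (\lnot b \leftrightarrow \lnot d).
    ((\lnot e \lor a) \lor c): β-rule — branch into (\lnot e \lor a)  //  c.
      branch 1.1 (add (\lnot e \lor a)):
        \lnot (\lnot b \leftrightarrow \lnot d): β-rule — branch into \lnot b, \lnot \lnot d  //  \lnot \lnot b, \lnot d.
          branch 1.1.1 (add \lnot b, \lnot \lnot d):
            (\lnot e \lor a): β-rule — branch into \lnot e  //  a.
              branch 1.1.1.1 (add \lnot e):
                ○ open, literals {b=F, c=F, d=T, e=F}.
              branch 1.1.1.2 (add a):
                ○ open, literals {a=T, b=F, c=F, d=T}.
          branch 1.1.2 (add \lnot \lnot b, \lnot d):
            (\lnot e \lor a): β-rule — branch into \lnot e  //  a.
              branch 1.1.2.1 (add \lnot e):
                ○ open, literals {b=T, c=F, d=F, e=F}.
              branch 1.1.2.2 (add a):
                ○ open, literals {a=T, b=T, c=F, d=F}.
      branch 1.2 (add c):
        × closes — contains both c and \lnot c.
  branch 2 (add ((a \lor (\lnot b \land a)) \to \lnot d)):
    ((a \lor (\lnot b \land a)) \to \lnot d): β-rule — branch into \lnot (a \lor (\lnot b \land a))  //  \lnot d.
      branch 2.1 (add \lnot (a \lor (\lnot b \land a))):
        \lnot (a \lor (\lnot b \land a)): α-rule — add \lnot a, \lnot (\lnot b \land a).
        \lnot (\lnot b \land a): β-rule — branch into \lnot \lnot b  //  \lnot a.
          branch 2.1.1 (add \lnot \lnot b):
            ○ open, literals {a=F, b=T, c=F}.
          branch 2.1.2 (add \lnot a):
            ○ open, literals {a=F, c=F}.
      branch 2.2 (add \lnot d):
        ○ open, literals {c=F, d=F}.
1 branch closed, 7 open.
Each open branch fixes some atoms; the unmentioned ones are free. Counting distinct full assignments: branch {b=F, c=F, d=T, e=F} (a) contributes 2 new; branch {a=T, b=F, c=F, d=T} (e) contributes 1 new; branch {b=T, c=F, d=F, e=F} (a) contributes 2 new; branch {a=T, b=T, c=F, d=F} (e) contributes 1 new; branch {a=F, b=T, c=F} (d, e) contributes 3 new; branch {a=F, c=F} (b, d, e) contributes 3 new; branch {c=F, d=F} (b, e, a) contributes 2 new. Total: 14.

14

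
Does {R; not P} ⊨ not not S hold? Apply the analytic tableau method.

Initial set: {R; not P; not not not S}.
not not not S: drop double negation, giving not S.
○ open, literals {P=F, R=T, S=F}.
0 branches closed, 1 open.
An open branch gives a countermodel: P=F, R=T, S=F (unmentioned atoms arbitrary); the premises hold there but the conclusion fails.

No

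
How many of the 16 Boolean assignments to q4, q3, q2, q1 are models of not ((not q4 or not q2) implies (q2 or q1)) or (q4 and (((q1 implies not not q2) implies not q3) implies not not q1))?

9

Initial set: {(not ((not q4 or not q2) implies (q2 or q1)) or (q4 and (((q1 implies not not q2) implies not q3) implies not not q1)))}.
(not ((not q4 or not q2) implies (q2 or q1)) or (q4 and (((q1 implies not not q2) implies not q3) implies not not q1))): β-rule — branch into not ((not q4 or not q2) implies (q2 or q1))  //  (q4 and (((q1 implies not not q2) implies not q3) implies not not q1)).
  branch 1 (add not ((not q4 or not q2) implies (q2 or q1))):
    not ((not q4 or not q2) implies (q2 or q1)): α-rule — add (not q4 or not q2), not (q2 or q1).
    not (q2 or q1): α-rule — add not q2, not q1.
    (not q4 or not q2): β-rule — branch into not q4  //  not q2.
      branch 1.1 (add not q4):
        ○ open, literals {q1=F, q2=F, q4=F}.
      branch 1.2 (add not q2):
        ○ open, literals {q1=F, q2=F}.
  branch 2 (add (q4 and (((q1 implies not not q2) implies not q3) implies not not q1))):
    (q4 and (((q1 implies not not q2) implies not q3) implies not not q1)): α-rule — add q4, (((q1 implies not not q2) implies not q3) implies not not q1).
    (((q1 implies not not q2) implies not q3) implies not not q1): β-rule — branch into not ((q1 implies not not q2) implies not q3)  //  not not q1.
      branch 2.1 (add not ((q1 implies not not q2) implies not q3)):
        not ((q1 implies not not q2) implies not q3): α-rule — add (q1 implies not not q2), not not q3.
        (q1 implies not not q2): β-rule — branch into not q1  //  not not q2.
          branch 2.1.1 (add not q1):
            ○ open, literals {q1=F, q3=T, q4=T}.
          branch 2.1.2 (add not not q2):
            not not q2: drop double negation, giving q2.
            ○ open, literals {q2=T, q3=T, q4=T}.
      branch 2.2 (add not not q1):
        not not q1: drop double negation, giving q1.
        ○ open, literals {q1=T, q4=T}.
0 branches closed, 5 open.
Each open branch fixes some atoms; the unmentioned ones are free. Counting distinct full assignments: branch {q1=F, q2=F, q4=F} (q3) contributes 2 new; branch {q1=F, q2=F} (q4, q3) contributes 2 new; branch {q1=F, q3=T, q4=T} (q2) contributes 1 new; branch {q2=T, q3=T, q4=T} (q1) contributes 1 new; branch {q1=T, q4=T} (q3, q2) contributes 3 new. Total: 9.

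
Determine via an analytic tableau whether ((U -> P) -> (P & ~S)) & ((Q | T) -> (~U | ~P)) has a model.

Initial set: {T (((U -> P) -> (P & ~S)) & ((Q | T) -> (~U | ~P)))}.
T (((U -> P) -> (P & ~S)) & ((Q | T) -> (~U | ~P))): α-rule — add T ((U -> P) -> (P & ~S)), T ((Q | T) -> (~U | ~P)).
T ((U -> P) -> (P & ~S)): β-rule — branch into F (U -> P)  //  T (P & ~S).
  branch 1 (add F (U -> P)):
    F (U -> P): α-rule — add T U, F P.
    T ((Q | T) -> (~U | ~P)): β-rule — branch into F (Q | T)  //  T (~U | ~P).
      branch 1.1 (add F (Q | T)):
        F (Q | T): α-rule — add F Q, F T.
        ○ open, literals {P=F, Q=F, T=F, U=T}.
      branch 1.2 (add T (~U | ~P)):
        T (~U | ~P): β-rule — branch into T ~U  //  T ~P.
          branch 1.2.1 (add T ~U):
            × closes — contains both U and ~U.
          branch 1.2.2 (add T ~P):
            ○ open, literals {P=F, U=T}.
  branch 2 (add T (P & ~S)):
    T (P & ~S): α-rule — add T P, T ~S.
    T ((Q | T) -> (~U | ~P)): β-rule — branch into F (Q | T)  //  T (~U | ~P).
      branch 2.1 (add F (Q | T)):
        F (Q | T): α-rule — add F Q, F T.
        ○ open, literals {P=T, Q=F, S=F, T=F}.
      branch 2.2 (add T (~U | ~P)):
        T (~U | ~P): β-rule — branch into T ~U  //  T ~P.
          branch 2.2.1 (add T ~U):
            ○ open, literals {P=T, S=F, U=F}.
          branch 2.2.2 (add T ~P):
            × closes — contains both P and ~P.
2 branches closed, 4 open.
An open branch gives a satisfying assignment: P=F, Q=F, T=F, U=T.

Satisfiable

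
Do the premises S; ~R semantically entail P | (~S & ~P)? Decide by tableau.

No

Initial set: {S; ~R; ~(P | (~S & ~P))}.
~(P | (~S & ~P)): α-rule — add ~P, ~(~S & ~P).
~(~S & ~P): β-rule — branch into ~~S  //  ~~P.
  branch 1 (add ~~S):
    ○ open, literals {P=F, R=F, S=T}.
  branch 2 (add ~~P):
    × closes — contains both P and ~P.
1 branch closed, 1 open.
An open branch gives a countermodel: P=F, R=F, S=T (unmentioned atoms arbitrary); the premises hold there but the conclusion fails.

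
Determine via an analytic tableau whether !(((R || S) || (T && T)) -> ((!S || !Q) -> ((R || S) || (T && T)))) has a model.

Initial set: {!(((R || S) || (T && T)) -> ((!S || !Q) -> ((R || S) || (T && T))))}.
!(((R || S) || (T && T)) -> ((!S || !Q) -> ((R || S) || (T && T)))): α-rule — add ((R || S) || (T && T)), !((!S || !Q) -> ((R || S) || (T && T))).
!((!S || !Q) -> ((R || S) || (T && T))): α-rule — add (!S || !Q), !((R || S) || (T && T)).
!((R || S) || (T && T)): α-rule — add !(R || S), !(T && T).
!(R || S): α-rule — add !R, !S.
((R || S) || (T && T)): β-rule — branch into (R || S)  //  (T && T).
  branch 1 (add (R || S)):
    (!S || !Q): β-rule — branch into !S  //  !Q.
      branch 1.1 (add !S):
        !(T && T): β-rule — branch into !T  //  !T.
          branch 1.1.1 (add !T):
            (R || S): β-rule — branch into R  //  S.
              branch 1.1.1.1 (add R):
                × closes — contains both R and !R.
              branch 1.1.1.2 (add S):
                × closes — contains both S and !S.
          branch 1.1.2 (add !T):
            (R || S): β-rule — branch into R  //  S.
              branch 1.1.2.1 (add R):
                × closes — contains both R and !R.
              branch 1.1.2.2 (add S):
                × closes — contains both S and !S.
      branch 1.2 (add !Q):
        !(T && T): β-rule — branch into !T  //  !T.
          branch 1.2.1 (add !T):
            (R || S): β-rule — branch into R  //  S.
              branch 1.2.1.1 (add R):
                × closes — contains both R and !R.
              branch 1.2.1.2 (add S):
                × closes — contains both S and !S.
          branch 1.2.2 (add !T):
            (R || S): β-rule — branch into R  //  S.
              branch 1.2.2.1 (add R):
                × closes — contains both R and !R.
              branch 1.2.2.2 (add S):
                × closes — contains both S and !S.
  branch 2 (add (T && T)):
    (T && T): α-rule — add T, T.
    (!S || !Q): β-rule — branch into !S  //  !Q.
      branch 2.1 (add !S):
        !(T && T): β-rule — branch into !T  //  !T.
          branch 2.1.1 (add !T):
            × closes — contains both T and !T.
          branch 2.1.2 (add !T):
            × closes — contains both T and !T.
      branch 2.2 (add !Q):
        !(T && T): β-rule — branch into !T  //  !T.
          branch 2.2.1 (add !T):
            × closes — contains both T and !T.
          branch 2.2.2 (add !T):
            × closes — contains both T and !T.
All 12 branches close.
Every branch closed; the formula is unsatisfiable.

Unsatisfiable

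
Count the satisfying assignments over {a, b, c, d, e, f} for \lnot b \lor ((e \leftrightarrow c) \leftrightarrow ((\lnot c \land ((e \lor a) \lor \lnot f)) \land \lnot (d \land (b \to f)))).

Initial set: {(\lnot b \lor ((e \leftrightarrow c) \leftrightarrow ((\lnot c \land ((e \lor a) \lor \lnot f)) \land \lnot (d \land (b \to f)))))}.
(\lnot b \lor ((e \leftrightarrow c) \leftrightarrow ((\lnot c \land ((e \lor a) \lor \lnot f)) \land \lnot (d \land (b \to f))))): β-rule — branch into \lnot b  //  ((e \leftrightarrow c) \leftrightarrow ((\lnot c \land ((e \lor a) \lor \lnot f)) \land \lnot (d \land (b \to f)))).
  branch 1 (add \lnot b):
    ○ open, literals {b=F}.
  branch 2 (add ((e \leftrightarrow c) \leftrightarrow ((\lnot c \land ((e \lor a) \lor \lnot f)) \land \lnot (d \land (b \to f))))):
    ((e \leftrightarrow c) \leftrightarrow ((\lnot c \land ((e \lor a) \lor \lnot f)) \land \lnot (d \land (b \to f)))): β-rule — branch into (e \leftrightarrow c), ((\lnot c \land ((e \lor a) \lor \lnot f)) \land \lnot (d \land (b \to f)))  //  \lnot (e \leftrightarrow c), \lnot ((\lnot c \land ((e \lor a) \lor \lnot f)) \land \lnot (d \land (b \to f))).
      branch 2.1 (add (e \leftrightarrow c), ((\lnot c \land ((e \lor a) \lor \lnot f)) \land \lnot (d \land (b \to f)))):
        ((\lnot c \land ((e \lor a) \lor \lnot f)) \land \lnot (d \land (b \to f))): α-rule — add (\lnot c \land ((e \lor a) \lor \lnot f)), \lnot (d \land (b \to f)).
        (\lnot c \land ((e \lor a) \lor \lnot f)): α-rule — add \lnot c, ((e \lor a) \lor \lnot f).
        (e \leftrightarrow c): β-rule — branch into e, c  //  \lnot e, \lnot c.
          branch 2.1.1 (add e, c):
            × closes — contains both c and \lnot c.
          branch 2.1.2 (add \lnot e, \lnot c):
            \lnot (d \land (b \to f)): β-rule — branch into \lnot d  //  \lnot (b \to f).
              branch 2.1.2.1 (add \lnot d):
                ((e \lor a) \lor \lnot f): β-rule — branch into (e \lor a)  //  \lnot f.
                  branch 2.1.2.1.1 (add (e \lor a)):
                    (e \lor a): β-rule — branch into e  //  a.
                      branch 2.1.2.1.1.1 (add e):
                        × closes — contains both e and \lnot e.
                      branch 2.1.2.1.1.2 (add a):
                        ○ open, literals {a=T, c=F, d=F, e=F}.
                  branch 2.1.2.1.2 (add \lnot f):
                    ○ open, literals {c=F, d=F, e=F, f=F}.
              branch 2.1.2.2 (add \lnot (b \to f)):
                \lnot (b \to f): α-rule — add b, \lnot f.
                ((e \lor a) \lor \lnot f): β-rule — branch into (e \lor a)  //  \lnot f.
                  branch 2.1.2.2.1 (add (e \lor a)):
                    (e \lor a): β-rule — branch into e  //  a.
                      branch 2.1.2.2.1.1 (add e):
                        × closes — contains both e and \lnot e.
                      branch 2.1.2.2.1.2 (add a):
                        ○ open, literals {a=T, b=T, c=F, e=F, f=F}.
                  branch 2.1.2.2.2 (add \lnot f):
                    ○ open, literals {b=T, c=F, e=F, f=F}.
      branch 2.2 (add \lnot (e \leftrightarrow c), \lnot ((\lnot c \land ((e \lor a) \lor \lnot f)) \land \lnot (d \land (b \to f)))):
        \lnot (e \leftrightarrow c): β-rule — branch into e, \lnot c  //  \lnot e, c.
          branch 2.2.1 (add e, \lnot c):
            \lnot ((\lnot c \land ((e \lor a) \lor \lnot f)) \land \lnot (d \land (b \to f))): β-rule — branch into \lnot (\lnot c \land ((e \lor a) \lor \lnot f))  //  \lnot \lnot (d \land (b \to f)).
              branch 2.2.1.1 (add \lnot (\lnot c \land ((e \lor a) \lor \lnot f))):
                \lnot (\lnot c \land ((e \lor a) \lor \lnot f)): β-rule — branch into \lnot \lnot c  //  \lnot ((e \lor a) \lor \lnot f).
                  branch 2.2.1.1.1 (add \lnot \lnot c):
                    × closes — contains both c and \lnot c.
                  branch 2.2.1.1.2 (add \lnot ((e \lor a) \lor \lnot f)):
                    \lnot ((e \lor a) \lor \lnot f): α-rule — add \lnot (e \lor a), \lnot \lnot f.
                    \lnot (e \lor a): α-rule — add \lnot e, \lnot a.
                    × closes — contains both e and \lnot e.
              branch 2.2.1.2 (add \lnot \lnot (d \land (b \to f))):
                \lnot \lnot (d \land (b \to f)): α-rule — add d, (b \to f).
                (b \to f): β-rule — branch into \lnot b  //  f.
                  branch 2.2.1.2.1 (add \lnot b):
                    ○ open, literals {b=F, c=F, d=T, e=T}.
                  branch 2.2.1.2.2 (add f):
                    ○ open, literals {c=F, d=T, e=T, f=T}.
          branch 2.2.2 (add \lnot e, c):
            \lnot ((\lnot c \land ((e \lor a) \lor \lnot f)) \land \lnot (d \land (b \to f))): β-rule — branch into \lnot (\lnot c \land ((e \lor a) \lor \lnot f))  //  \lnot \lnot (d \land (b \to f)).
              branch 2.2.2.1 (add \lnot (\lnot c \land ((e \lor a) \lor \lnot f))):
                \lnot (\lnot c \land ((e \lor a) \lor \lnot f)): β-rule — branch into \lnot \lnot c  //  \lnot ((e \lor a) \lor \lnot f).
                  branch 2.2.2.1.1 (add \lnot \lnot c):
                    ○ open, literals {c=T, e=F}.
                  branch 2.2.2.1.2 (add \lnot ((e \lor a) \lor \lnot f)):
                    \lnot ((e \lor a) \lor \lnot f): α-rule — add \lnot (e \lor a), \lnot \lnot f.
                    \lnot (e \lor a): α-rule — add \lnot e, \lnot a.
                    ○ open, literals {a=F, c=T, e=F, f=T}.
              branch 2.2.2.2 (add \lnot \lnot (d \land (b \to f))):
                \lnot \lnot (d \land (b \to f)): α-rule — add d, (b \to f).
                (b \to f): β-rule — branch into \lnot b  //  f.
                  branch 2.2.2.2.1 (add \lnot b):
                    ○ open, literals {b=F, c=T, d=T, e=F}.
                  branch 2.2.2.2.2 (add f):
                    ○ open, literals {c=T, d=T, e=F, f=T}.
5 branches closed, 11 open.
Each open branch fixes some atoms; the unmentioned ones are free. Counting distinct full assignments: branch {b=F} (a, c, d, e, f) contributes 32 new; branch {a=T, c=F, d=F, e=F} (b, f) contributes 2 new; branch {c=F, d=F, e=F, f=F} (a, b) contributes 1 new; branch {a=T, b=T, c=F, e=F, f=F} (d) contributes 1 new; branch {b=T, c=F, e=F, f=F} (a, d) contributes 1 new; branch {b=F, c=F, d=T, e=T} (a, f) contributes 0 new; branch {c=F, d=T, e=T, f=T} (a, b) contributes 2 new; branch {c=T, e=F} (a, b, d, f) contributes 8 new; branch {a=F, c=T, e=F, f=T} (b, d) contributes 0 new; branch {b=F, c=T, d=T, e=F} (a, f) contributes 0 new; branch {c=T, d=T, e=F, f=T} (a, b) contributes 0 new. Total: 47.

47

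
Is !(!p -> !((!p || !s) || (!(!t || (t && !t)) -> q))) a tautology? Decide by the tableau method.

Not valid

Assume the negation and expand:
Initial set: {!!(!p -> !((!p || !s) || (!(!t || (t && !t)) -> q)))}.
!!(!p -> !((!p || !s) || (!(!t || (t && !t)) -> q))): β-rule — branch into !!p  //  !((!p || !s) || (!(!t || (t && !t)) -> q)).
  branch 1 (add !!p):
    ○ open, literals {p=1}.
  branch 2 (add !((!p || !s) || (!(!t || (t && !t)) -> q))):
    !((!p || !s) || (!(!t || (t && !t)) -> q)): α-rule — add !(!p || !s), !(!(!t || (t && !t)) -> q).
    !(!p || !s): α-rule — add !!p, !!s.
    !(!(!t || (t && !t)) -> q): α-rule — add !(!t || (t && !t)), !q.
    !(!t || (t && !t)): α-rule — add !!t, !(t && !t).
    !(t && !t): β-rule — branch into !t  //  !!t.
      branch 2.1 (add !t):
        × closes — contains both t and !t.
      branch 2.2 (add !!t):
        ○ open, literals {p=1, q=0, s=1, t=1}.
1 branch closed, 2 open.
An open branch gives a countermodel: p=1 (unmentioned atoms arbitrary); under it the original formula is false.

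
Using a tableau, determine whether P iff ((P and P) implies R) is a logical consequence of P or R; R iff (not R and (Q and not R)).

Initial set: {(P or R); (R iff (not R and (Q and not R))); not (P iff ((P and P) implies R))}.
(P or R): β-rule — branch into P  //  R.
  branch 1 (add P):
    (R iff (not R and (Q and not R))): β-rule — branch into R, (not R and (Q and not R))  //  not R, not (not R and (Q and not R)).
      branch 1.1 (add R, (not R and (Q and not R))):
        (not R and (Q and not R)): α-rule — add not R, (Q and not R).
        × closes — contains both R and not R.
      branch 1.2 (add not R, not (not R and (Q and not R))):
        not (P iff ((P and P) implies R)): β-rule — branch into P, not ((P and P) implies R)  //  not P, ((P and P) implies R).
          branch 1.2.1 (add P, not ((P and P) implies R)):
            not ((P and P) implies R): α-rule — add (P and P), not R.
            (P and P): α-rule — add P, P.
            not (not R and (Q and not R)): β-rule — branch into not not R  //  not (Q and not R).
              branch 1.2.1.1 (add not not R):
                × closes — contains both R and not R.
              branch 1.2.1.2 (add not (Q and not R)):
                not (Q and not R): β-rule — branch into not Q  //  not not R.
                  branch 1.2.1.2.1 (add not Q):
                    ○ open, literals {P=true, Q=false, R=false}.
                  branch 1.2.1.2.2 (add not not R):
                    × closes — contains both R and not R.
          branch 1.2.2 (add not P, ((P and P) implies R)):
            × closes — contains both P and not P.
  branch 2 (add R):
    (R iff (not R and (Q and not R))): β-rule — branch into R, (not R and (Q and not R))  //  not R, not (not R and (Q and not R)).
      branch 2.1 (add R, (not R and (Q and not R))):
        (not R and (Q and not R)): α-rule — add not R, (Q and not R).
        × closes — contains both R and not R.
      branch 2.2 (add not R, not (not R and (Q and not R))):
        × closes — contains both R and not R.
6 branches closed, 1 open.
An open branch gives a countermodel: P=true, Q=false, R=false (unmentioned atoms arbitrary); the premises hold there but the conclusion fails.

No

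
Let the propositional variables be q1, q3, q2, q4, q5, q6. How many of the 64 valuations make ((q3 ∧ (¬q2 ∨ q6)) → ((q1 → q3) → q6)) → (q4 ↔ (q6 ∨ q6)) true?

Initial set: {(((q3 ∧ (¬q2 ∨ q6)) → ((q1 → q3) → q6)) → (q4 ↔ (q6 ∨ q6)))}.
(((q3 ∧ (¬q2 ∨ q6)) → ((q1 → q3) → q6)) → (q4 ↔ (q6 ∨ q6))): β-rule — branch into ¬((q3 ∧ (¬q2 ∨ q6)) → ((q1 → q3) → q6))  //  (q4 ↔ (q6 ∨ q6)).
  branch 1 (add ¬((q3 ∧ (¬q2 ∨ q6)) → ((q1 → q3) → q6))):
    ¬((q3 ∧ (¬q2 ∨ q6)) → ((q1 → q3) → q6)): α-rule — add (q3 ∧ (¬q2 ∨ q6)), ¬((q1 → q3) → q6).
    (q3 ∧ (¬q2 ∨ q6)): α-rule — add q3, (¬q2 ∨ q6).
    ¬((q1 → q3) → q6): α-rule — add (q1 → q3), ¬q6.
    (¬q2 ∨ q6): β-rule — branch into ¬q2  //  q6.
      branch 1.1 (add ¬q2):
        (q1 → q3): β-rule — branch into ¬q1  //  q3.
          branch 1.1.1 (add ¬q1):
            ○ open, literals {q1=false, q2=false, q3=true, q6=false}.
          branch 1.1.2 (add q3):
            ○ open, literals {q2=false, q3=true, q6=false}.
      branch 1.2 (add q6):
        × closes — contains both q6 and ¬q6.
  branch 2 (add (q4 ↔ (q6 ∨ q6))):
    (q4 ↔ (q6 ∨ q6)): β-rule — branch into q4, (q6 ∨ q6)  //  ¬q4, ¬(q6 ∨ q6).
      branch 2.1 (add q4, (q6 ∨ q6)):
        (q6 ∨ q6): β-rule — branch into q6  //  q6.
          branch 2.1.1 (add q6):
            ○ open, literals {q4=true, q6=true}.
          branch 2.1.2 (add q6):
            ○ open, literals {q4=true, q6=true}.
      branch 2.2 (add ¬q4, ¬(q6 ∨ q6)):
        ¬(q6 ∨ q6): α-rule — add ¬q6, ¬q6.
        ○ open, literals {q4=false, q6=false}.
1 branch closed, 5 open.
Each open branch fixes some atoms; the unmentioned ones are free. Counting distinct full assignments: branch {q1=false, q2=false, q3=true, q6=false} (q4, q5) contributes 4 new; branch {q2=false, q3=true, q6=false} (q1, q4, q5) contributes 4 new; branch {q4=true, q6=true} (q1, q3, q2, q5) contributes 16 new; branch {q4=true, q6=true} (q1, q3, q2, q5) contributes 0 new; branch {q4=false, q6=false} (q1, q3, q2, q5) contributes 12 new. Total: 36.

36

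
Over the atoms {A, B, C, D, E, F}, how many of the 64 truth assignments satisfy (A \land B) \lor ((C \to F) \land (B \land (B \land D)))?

Initial set: {((A \land B) \lor ((C \to F) \land (B \land (B \land D))))}.
((A \land B) \lor ((C \to F) \land (B \land (B \land D)))): β-rule — branch into (A \land B)  //  ((C \to F) \land (B \land (B \land D))).
  branch 1 (add (A \land B)):
    (A \land B): α-rule — add A, B.
    ○ open, literals {A=1, B=1}.
  branch 2 (add ((C \to F) \land (B \land (B \land D)))):
    ((C \to F) \land (B \land (B \land D))): α-rule — add (C \to F), (B \land (B \land D)).
    (B \land (B \land D)): α-rule — add B, (B \land D).
    (B \land D): α-rule — add B, D.
    (C \to F): β-rule — branch into \lnot C  //  F.
      branch 2.1 (add \lnot C):
        ○ open, literals {B=1, C=0, D=1}.
      branch 2.2 (add F):
        ○ open, literals {B=1, D=1, F=1}.
0 branches closed, 3 open.
Each open branch fixes some atoms; the unmentioned ones are free. Counting distinct full assignments: branch {A=1, B=1} (C, D, E, F) contributes 16 new; branch {B=1, C=0, D=1} (A, E, F) contributes 4 new; branch {B=1, D=1, F=1} (A, C, E) contributes 2 new. Total: 22.

22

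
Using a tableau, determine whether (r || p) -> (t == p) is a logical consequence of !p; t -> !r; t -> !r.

Initial set: {!p; (t -> !r); (t -> !r); !((r || p) -> (t == p))}.
!((r || p) -> (t == p)): α-rule — add (r || p), !(t == p).
(t -> !r): β-rule — branch into !t  //  !r.
  branch 1 (add !t):
    (t -> !r): β-rule — branch into !t  //  !r.
      branch 1.1 (add !t):
        (r || p): β-rule — branch into r  //  p.
          branch 1.1.1 (add r):
            !(t == p): β-rule — branch into t, !p  //  !t, p.
              branch 1.1.1.1 (add t, !p):
                × closes — contains both t and !t.
              branch 1.1.1.2 (add !t, p):
                × closes — contains both p and !p.
          branch 1.1.2 (add p):
            × closes — contains both p and !p.
      branch 1.2 (add !r):
        (r || p): β-rule — branch into r  //  p.
          branch 1.2.1 (add r):
            × closes — contains both r and !r.
          branch 1.2.2 (add p):
            × closes — contains both p and !p.
  branch 2 (add !r):
    (t -> !r): β-rule — branch into !t  //  !r.
      branch 2.1 (add !t):
        (r || p): β-rule — branch into r  //  p.
          branch 2.1.1 (add r):
            × closes — contains both r and !r.
          branch 2.1.2 (add p):
            × closes — contains both p and !p.
      branch 2.2 (add !r):
        (r || p): β-rule — branch into r  //  p.
          branch 2.2.1 (add r):
            × closes — contains both r and !r.
          branch 2.2.2 (add p):
            × closes — contains both p and !p.
All 9 branches close.
Every branch closed, so the premises entail the conclusion.

Yes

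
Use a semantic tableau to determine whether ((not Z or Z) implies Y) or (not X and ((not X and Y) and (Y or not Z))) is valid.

Not valid

Assume the negation and expand:
Initial set: {F (((not Z or Z) implies Y) or (not X and ((not X and Y) and (Y or not Z))))}.
F (((not Z or Z) implies Y) or (not X and ((not X and Y) and (Y or not Z)))): α-rule — add F ((not Z or Z) implies Y), F (not X and ((not X and Y) and (Y or not Z))).
F ((not Z or Z) implies Y): α-rule — add T (not Z or Z), F Y.
F (not X and ((not X and Y) and (Y or not Z))): β-rule — branch into F not X  //  F ((not X and Y) and (Y or not Z)).
  branch 1 (add F not X):
    T (not Z or Z): β-rule — branch into T not Z  //  T Z.
      branch 1.1 (add T not Z):
        ○ open, literals {X=T, Y=F, Z=F}.
      branch 1.2 (add T Z):
        ○ open, literals {X=T, Y=F, Z=T}.
  branch 2 (add F ((not X and Y) and (Y or not Z))):
    T (not Z or Z): β-rule — branch into T not Z  //  T Z.
      branch 2.1 (add T not Z):
        F ((not X and Y) and (Y or not Z)): β-rule — branch into F (not X and Y)  //  F (Y or not Z).
          branch 2.1.1 (add F (not X and Y)):
            F (not X and Y): β-rule — branch into F not X  //  F Y.
              branch 2.1.1.1 (add F not X):
                ○ open, literals {X=T, Y=F, Z=F}.
              branch 2.1.1.2 (add F Y):
                ○ open, literals {Y=F, Z=F}.
          branch 2.1.2 (add F (Y or not Z)):
            F (Y or not Z): α-rule — add F Y, F not Z.
            × closes — contains both Z and not Z.
      branch 2.2 (add T Z):
        F ((not X and Y) and (Y or not Z)): β-rule — branch into F (not X and Y)  //  F (Y or not Z).
          branch 2.2.1 (add F (not X and Y)):
            F (not X and Y): β-rule — branch into F not X  //  F Y.
              branch 2.2.1.1 (add F not X):
                ○ open, literals {X=T, Y=F, Z=T}.
              branch 2.2.1.2 (add F Y):
                ○ open, literals {Y=F, Z=T}.
          branch 2.2.2 (add F (Y or not Z)):
            F (Y or not Z): α-rule — add F Y, F not Z.
            ○ open, literals {Y=F, Z=T}.
1 branch closed, 7 open.
An open branch gives a countermodel: X=T, Y=F, Z=F (unmentioned atoms arbitrary); under it the original formula is false.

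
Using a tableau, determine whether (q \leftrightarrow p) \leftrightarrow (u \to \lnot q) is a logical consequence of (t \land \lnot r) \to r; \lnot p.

No

Initial set: {((t \land \lnot r) \to r); \lnot p; \lnot ((q \leftrightarrow p) \leftrightarrow (u \to \lnot q))}.
((t \land \lnot r) \to r): β-rule — branch into \lnot (t \land \lnot r)  //  r.
  branch 1 (add \lnot (t \land \lnot r)):
    \lnot ((q \leftrightarrow p) \leftrightarrow (u \to \lnot q)): β-rule — branch into (q \leftrightarrow p), \lnot (u \to \lnot q)  //  \lnot (q \leftrightarrow p), (u \to \lnot q).
      branch 1.1 (add (q \leftrightarrow p), \lnot (u \to \lnot q)):
        \lnot (u \to \lnot q): α-rule — add u, \lnot \lnot q.
        \lnot (t \land \lnot r): β-rule — branch into \lnot t  //  \lnot \lnot r.
          branch 1.1.1 (add \lnot t):
            (q \leftrightarrow p): β-rule — branch into q, p  //  \lnot q, \lnot p.
              branch 1.1.1.1 (add q, p):
                × closes — contains both p and \lnot p.
              branch 1.1.1.2 (add \lnot q, \lnot p):
                × closes — contains both q and \lnot q.
          branch 1.1.2 (add \lnot \lnot r):
            (q \leftrightarrow p): β-rule — branch into q, p  //  \lnot q, \lnot p.
              branch 1.1.2.1 (add q, p):
                × closes — contains both p and \lnot p.
              branch 1.1.2.2 (add \lnot q, \lnot p):
                × closes — contains both q and \lnot q.
      branch 1.2 (add \lnot (q \leftrightarrow p), (u \to \lnot q)):
        \lnot (t \land \lnot r): β-rule — branch into \lnot t  //  \lnot \lnot r.
          branch 1.2.1 (add \lnot t):
            \lnot (q \leftrightarrow p): β-rule — branch into q, \lnot p  //  \lnot q, p.
              branch 1.2.1.1 (add q, \lnot p):
                (u \to \lnot q): β-rule — branch into \lnot u  //  \lnot q.
                  branch 1.2.1.1.1 (add \lnot u):
                    ○ open, literals {p=0, q=1, t=0, u=0}.
                  branch 1.2.1.1.2 (add \lnot q):
                    × closes — contains both q and \lnot q.
              branch 1.2.1.2 (add \lnot q, p):
                × closes — contains both p and \lnot p.
          branch 1.2.2 (add \lnot \lnot r):
            \lnot (q \leftrightarrow p): β-rule — branch into q, \lnot p  //  \lnot q, p.
              branch 1.2.2.1 (add q, \lnot p):
                (u \to \lnot q): β-rule — branch into \lnot u  //  \lnot q.
                  branch 1.2.2.1.1 (add \lnot u):
                    ○ open, literals {p=0, q=1, r=1, u=0}.
                  branch 1.2.2.1.2 (add \lnot q):
                    × closes — contains both q and \lnot q.
              branch 1.2.2.2 (add \lnot q, p):
                × closes — contains both p and \lnot p.
  branch 2 (add r):
    \lnot ((q \leftrightarrow p) \leftrightarrow (u \to \lnot q)): β-rule — branch into (q \leftrightarrow p), \lnot (u \to \lnot q)  //  \lnot (q \leftrightarrow p), (u \to \lnot q).
      branch 2.1 (add (q \leftrightarrow p), \lnot (u \to \lnot q)):
        \lnot (u \to \lnot q): α-rule — add u, \lnot \lnot q.
        (q \leftrightarrow p): β-rule — branch into q, p  //  \lnot q, \lnot p.
          branch 2.1.1 (add q, p):
            × closes — contains both p and \lnot p.
          branch 2.1.2 (add \lnot q, \lnot p):
            × closes — contains both q and \lnot q.
      branch 2.2 (add \lnot (q \leftrightarrow p), (u \to \lnot q)):
        \lnot (q \leftrightarrow p): β-rule — branch into q, \lnot p  //  \lnot q, p.
          branch 2.2.1 (add q, \lnot p):
            (u \to \lnot q): β-rule — branch into \lnot u  //  \lnot q.
              branch 2.2.1.1 (add \lnot u):
                ○ open, literals {p=0, q=1, r=1, u=0}.
              branch 2.2.1.2 (add \lnot q):
                × closes — contains both q and \lnot q.
          branch 2.2.2 (add \lnot q, p):
            × closes — contains both p and \lnot p.
12 branches closed, 3 open.
An open branch gives a countermodel: p=0, q=1, t=0, u=0 (unmentioned atoms arbitrary); the premises hold there but the conclusion fails.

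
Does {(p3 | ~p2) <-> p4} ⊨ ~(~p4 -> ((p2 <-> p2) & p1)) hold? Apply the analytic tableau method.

Initial set: {((p3 | ~p2) <-> p4); ~~(~p4 -> ((p2 <-> p2) & p1))}.
((p3 | ~p2) <-> p4): β-rule — branch into (p3 | ~p2), p4  //  ~(p3 | ~p2), ~p4.
  branch 1 (add (p3 | ~p2), p4):
    ~~(~p4 -> ((p2 <-> p2) & p1)): β-rule — branch into ~~p4  //  ((p2 <-> p2) & p1).
      branch 1.1 (add ~~p4):
        (p3 | ~p2): β-rule — branch into p3  //  ~p2.
          branch 1.1.1 (add p3):
            ○ open, literals {p3=T, p4=T}.
          branch 1.1.2 (add ~p2):
            ○ open, literals {p2=F, p4=T}.
      branch 1.2 (add ((p2 <-> p2) & p1)):
        ((p2 <-> p2) & p1): α-rule — add (p2 <-> p2), p1.
        (p3 | ~p2): β-rule — branch into p3  //  ~p2.
          branch 1.2.1 (add p3):
            (p2 <-> p2): β-rule — branch into p2, p2  //  ~p2, ~p2.
              branch 1.2.1.1 (add p2, p2):
                ○ open, literals {p1=T, p2=T, p3=T, p4=T}.
              branch 1.2.1.2 (add ~p2, ~p2):
                ○ open, literals {p1=T, p2=F, p3=T, p4=T}.
          branch 1.2.2 (add ~p2):
            (p2 <-> p2): β-rule — branch into p2, p2  //  ~p2, ~p2.
              branch 1.2.2.1 (add p2, p2):
                × closes — contains both p2 and ~p2.
              branch 1.2.2.2 (add ~p2, ~p2):
                ○ open, literals {p1=T, p2=F, p4=T}.
  branch 2 (add ~(p3 | ~p2), ~p4):
    ~(p3 | ~p2): α-rule — add ~p3, ~~p2.
    ~~(~p4 -> ((p2 <-> p2) & p1)): β-rule — branch into ~~p4  //  ((p2 <-> p2) & p1).
      branch 2.1 (add ~~p4):
        × closes — contains both p4 and ~p4.
      branch 2.2 (add ((p2 <-> p2) & p1)):
        ((p2 <-> p2) & p1): α-rule — add (p2 <-> p2), p1.
        (p2 <-> p2): β-rule — branch into p2, p2  //  ~p2, ~p2.
          branch 2.2.1 (add p2, p2):
            ○ open, literals {p1=T, p2=T, p3=F, p4=F}.
          branch 2.2.2 (add ~p2, ~p2):
            × closes — contains both p2 and ~p2.
3 branches closed, 6 open.
An open branch gives a countermodel: p3=T, p4=T (unmentioned atoms arbitrary); the premises hold there but the conclusion fails.

No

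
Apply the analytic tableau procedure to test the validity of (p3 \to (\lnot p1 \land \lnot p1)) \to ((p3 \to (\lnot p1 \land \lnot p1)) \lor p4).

Valid

Assume the negation and expand:
Initial set: {F ((p3 \to (\lnot p1 \land \lnot p1)) \to ((p3 \to (\lnot p1 \land \lnot p1)) \lor p4))}.
F ((p3 \to (\lnot p1 \land \lnot p1)) \to ((p3 \to (\lnot p1 \land \lnot p1)) \lor p4)): α-rule — add T (p3 \to (\lnot p1 \land \lnot p1)), F ((p3 \to (\lnot p1 \land \lnot p1)) \lor p4).
F ((p3 \to (\lnot p1 \land \lnot p1)) \lor p4): α-rule — add F (p3 \to (\lnot p1 \land \lnot p1)), F p4.
F (p3 \to (\lnot p1 \land \lnot p1)): α-rule — add T p3, F (\lnot p1 \land \lnot p1).
T (p3 \to (\lnot p1 \land \lnot p1)): β-rule — branch into F p3  //  T (\lnot p1 \land \lnot p1).
  branch 1 (add F p3):
    × closes — contains both p3 and \lnot p3.
  branch 2 (add T (\lnot p1 \land \lnot p1)):
    T (\lnot p1 \land \lnot p1): α-rule — add T \lnot p1, T \lnot p1.
    F (\lnot p1 \land \lnot p1): β-rule — branch into F \lnot p1  //  F \lnot p1.
      branch 2.1 (add F \lnot p1):
        × closes — contains both p1 and \lnot p1.
      branch 2.2 (add F \lnot p1):
        × closes — contains both p1 and \lnot p1.
All 3 branches close.
Every branch closed, so the negation is unsatisfiable and the formula is valid.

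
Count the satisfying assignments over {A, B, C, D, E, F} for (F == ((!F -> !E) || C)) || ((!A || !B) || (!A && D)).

Initial set: {((F == ((!F -> !E) || C)) || ((!A || !B) || (!A && D)))}.
((F == ((!F -> !E) || C)) || ((!A || !B) || (!A && D))): β-rule — branch into (F == ((!F -> !E) || C))  //  ((!A || !B) || (!A && D)).
  branch 1 (add (F == ((!F -> !E) || C))):
    (F == ((!F -> !E) || C)): β-rule — branch into F, ((!F -> !E) || C)  //  !F, !((!F -> !E) || C).
      branch 1.1 (add F, ((!F -> !E) || C)):
        ((!F -> !E) || C): β-rule — branch into (!F -> !E)  //  C.
          branch 1.1.1 (add (!F -> !E)):
            (!F -> !E): β-rule — branch into !!F  //  !E.
              branch 1.1.1.1 (add !!F):
                ○ open, literals {F=1}.
              branch 1.1.1.2 (add !E):
                ○ open, literals {E=0, F=1}.
          branch 1.1.2 (add C):
            ○ open, literals {C=1, F=1}.
      branch 1.2 (add !F, !((!F -> !E) || C)):
        !((!F -> !E) || C): α-rule — add !(!F -> !E), !C.
        !(!F -> !E): α-rule — add !F, !!E.
        ○ open, literals {C=0, E=1, F=0}.
  branch 2 (add ((!A || !B) || (!A && D))):
    ((!A || !B) || (!A && D)): β-rule — branch into (!A || !B)  //  (!A && D).
      branch 2.1 (add (!A || !B)):
        (!A || !B): β-rule — branch into !A  //  !B.
          branch 2.1.1 (add !A):
            ○ open, literals {A=0}.
          branch 2.1.2 (add !B):
            ○ open, literals {B=0}.
      branch 2.2 (add (!A && D)):
        (!A && D): α-rule — add !A, D.
        ○ open, literals {A=0, D=1}.
0 branches closed, 7 open.
Each open branch fixes some atoms; the unmentioned ones are free. Counting distinct full assignments: branch {F=1} (A, B, C, D, E) contributes 32 new; branch {E=0, F=1} (A, B, C, D) contributes 0 new; branch {C=1, F=1} (A, B, D, E) contributes 0 new; branch {C=0, E=1, F=0} (A, B, D) contributes 8 new; branch {A=0} (B, C, D, E, F) contributes 12 new; branch {B=0} (A, C, D, E, F) contributes 6 new; branch {A=0, D=1} (B, C, E, F) contributes 0 new. Total: 58.

58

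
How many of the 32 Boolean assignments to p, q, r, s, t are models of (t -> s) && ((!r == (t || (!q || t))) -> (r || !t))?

20

Initial set: {((t -> s) && ((!r == (t || (!q || t))) -> (r || !t)))}.
((t -> s) && ((!r == (t || (!q || t))) -> (r || !t))): α-rule — add (t -> s), ((!r == (t || (!q || t))) -> (r || !t)).
(t -> s): β-rule — branch into !t  //  s.
  branch 1 (add !t):
    ((!r == (t || (!q || t))) -> (r || !t)): β-rule — branch into !(!r == (t || (!q || t)))  //  (r || !t).
      branch 1.1 (add !(!r == (t || (!q || t)))):
        !(!r == (t || (!q || t))): β-rule — branch into !r, !(t || (!q || t))  //  !!r, (t || (!q || t)).
          branch 1.1.1 (add !r, !(t || (!q || t))):
            !(t || (!q || t)): α-rule — add !t, !(!q || t).
            !(!q || t): α-rule — add !!q, !t.
            ○ open, literals {q=1, r=0, t=0}.
          branch 1.1.2 (add !!r, (t || (!q || t))):
            (t || (!q || t)): β-rule — branch into t  //  (!q || t).
              branch 1.1.2.1 (add t):
                × closes — contains both t and !t.
              branch 1.1.2.2 (add (!q || t)):
                (!q || t): β-rule — branch into !q  //  t.
                  branch 1.1.2.2.1 (add !q):
                    ○ open, literals {q=0, r=1, t=0}.
                  branch 1.1.2.2.2 (add t):
                    × closes — contains both t and !t.
      branch 1.2 (add (r || !t)):
        (r || !t): β-rule — branch into r  //  !t.
          branch 1.2.1 (add r):
            ○ open, literals {r=1, t=0}.
          branch 1.2.2 (add !t):
            ○ open, literals {t=0}.
  branch 2 (add s):
    ((!r == (t || (!q || t))) -> (r || !t)): β-rule — branch into !(!r == (t || (!q || t)))  //  (r || !t).
      branch 2.1 (add !(!r == (t || (!q || t)))):
        !(!r == (t || (!q || t))): β-rule — branch into !r, !(t || (!q || t))  //  !!r, (t || (!q || t)).
          branch 2.1.1 (add !r, !(t || (!q || t))):
            !(t || (!q || t)): α-rule — add !t, !(!q || t).
            !(!q || t): α-rule — add !!q, !t.
            ○ open, literals {q=1, r=0, s=1, t=0}.
          branch 2.1.2 (add !!r, (t || (!q || t))):
            (t || (!q || t)): β-rule — branch into t  //  (!q || t).
              branch 2.1.2.1 (add t):
                ○ open, literals {r=1, s=1, t=1}.
              branch 2.1.2.2 (add (!q || t)):
                (!q || t): β-rule — branch into !q  //  t.
                  branch 2.1.2.2.1 (add !q):
                    ○ open, literals {q=0, r=1, s=1}.
                  branch 2.1.2.2.2 (add t):
                    ○ open, literals {r=1, s=1, t=1}.
      branch 2.2 (add (r || !t)):
        (r || !t): β-rule — branch into r  //  !t.
          branch 2.2.1 (add r):
            ○ open, literals {r=1, s=1}.
          branch 2.2.2 (add !t):
            ○ open, literals {s=1, t=0}.
2 branches closed, 10 open.
Each open branch fixes some atoms; the unmentioned ones are free. Counting distinct full assignments: branch {q=1, r=0, t=0} (p, s) contributes 4 new; branch {q=0, r=1, t=0} (p, s) contributes 4 new; branch {r=1, t=0} (p, q, s) contributes 4 new; branch {t=0} (p, q, r, s) contributes 4 new; branch {q=1, r=0, s=1, t=0} (p) contributes 0 new; branch {r=1, s=1, t=1} (p, q) contributes 4 new; branch {q=0, r=1, s=1} (p, t) contributes 0 new; branch {r=1, s=1, t=1} (p, q) contributes 0 new; branch {r=1, s=1} (p, q, t) contributes 0 new; branch {s=1, t=0} (p, q, r) contributes 0 new. Total: 20.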